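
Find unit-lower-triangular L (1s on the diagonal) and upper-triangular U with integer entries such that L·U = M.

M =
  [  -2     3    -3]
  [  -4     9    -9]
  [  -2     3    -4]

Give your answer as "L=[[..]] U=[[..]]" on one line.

  row1 -= 2·row0 → [0,3,-3]
  row2 -= 1·row0 → [0,0,-1]
  row2 -= 0·row1 → [0,0,-1]

L=[[1,0,0],[2,1,0],[1,0,1]] U=[[-2,3,-3],[0,3,-3],[0,0,-1]]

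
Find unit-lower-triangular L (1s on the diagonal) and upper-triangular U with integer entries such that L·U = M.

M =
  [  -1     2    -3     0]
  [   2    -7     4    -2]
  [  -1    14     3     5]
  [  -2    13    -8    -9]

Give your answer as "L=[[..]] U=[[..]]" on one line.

L=[[1,0,0,0],[-2,1,0,0],[1,-4,1,0],[2,-3,4,1]] U=[[-1,2,-3,0],[0,-3,-2,-2],[0,0,-2,-3],[0,0,0,-3]]

  row1 -= -2·row0 → [0,-3,-2,-2]
  row2 -= 1·row0 → [0,12,6,5]
  row3 -= 2·row0 → [0,9,-2,-9]
  row2 -= -4·row1 → [0,0,-2,-3]
  row3 -= -3·row1 → [0,0,-8,-15]
  row3 -= 4·row2 → [0,0,0,-3]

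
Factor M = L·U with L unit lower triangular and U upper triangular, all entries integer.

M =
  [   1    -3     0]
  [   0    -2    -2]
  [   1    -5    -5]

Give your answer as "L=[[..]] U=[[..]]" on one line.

L=[[1,0,0],[0,1,0],[1,1,1]] U=[[1,-3,0],[0,-2,-2],[0,0,-3]]

  r1 -= 0·r0 → [0,-2,-2]
  r2 -= 1·r0 → [0,-2,-5]
  r2 -= 1·r1 → [0,0,-3]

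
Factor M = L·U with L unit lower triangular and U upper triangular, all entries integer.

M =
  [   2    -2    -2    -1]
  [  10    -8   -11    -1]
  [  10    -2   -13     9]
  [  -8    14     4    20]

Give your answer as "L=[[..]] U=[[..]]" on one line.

L=[[1,0,0,0],[5,1,0,0],[5,4,1,0],[-4,3,-1,1]] U=[[2,-2,-2,-1],[0,2,-1,4],[0,0,1,-2],[0,0,0,2]]

  row1 -= 5·row0 → [0,2,-1,4]
  row2 -= 5·row0 → [0,8,-3,14]
  row3 -= -4·row0 → [0,6,-4,16]
  row2 -= 4·row1 → [0,0,1,-2]
  row3 -= 3·row1 → [0,0,-1,4]
  row3 -= -1·row2 → [0,0,0,2]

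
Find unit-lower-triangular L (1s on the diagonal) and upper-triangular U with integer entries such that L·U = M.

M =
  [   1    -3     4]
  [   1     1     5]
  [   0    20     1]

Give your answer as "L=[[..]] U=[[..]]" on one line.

  R1 -= 1·R0 → [0,4,1]
  R2 -= 0·R0 → [0,20,1]
  R2 -= 5·R1 → [0,0,-4]

L=[[1,0,0],[1,1,0],[0,5,1]] U=[[1,-3,4],[0,4,1],[0,0,-4]]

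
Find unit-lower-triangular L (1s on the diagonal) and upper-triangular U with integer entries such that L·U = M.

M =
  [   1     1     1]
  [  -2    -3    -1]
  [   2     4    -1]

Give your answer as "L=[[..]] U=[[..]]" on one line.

  r1 -= -2·r0 → [0,-1,1]
  r2 -= 2·r0 → [0,2,-3]
  r2 -= -2·r1 → [0,0,-1]

L=[[1,0,0],[-2,1,0],[2,-2,1]] U=[[1,1,1],[0,-1,1],[0,0,-1]]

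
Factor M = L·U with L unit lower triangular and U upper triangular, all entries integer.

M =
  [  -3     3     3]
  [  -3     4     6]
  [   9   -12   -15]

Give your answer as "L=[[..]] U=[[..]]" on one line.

L=[[1,0,0],[1,1,0],[-3,-3,1]] U=[[-3,3,3],[0,1,3],[0,0,3]]

  r1 -= 1·r0 → [0,1,3]
  r2 -= -3·r0 → [0,-3,-6]
  r2 -= -3·r1 → [0,0,3]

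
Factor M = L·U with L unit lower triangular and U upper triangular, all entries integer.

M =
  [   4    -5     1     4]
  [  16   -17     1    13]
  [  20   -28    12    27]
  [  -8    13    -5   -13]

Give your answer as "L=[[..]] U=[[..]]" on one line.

L=[[1,0,0,0],[4,1,0,0],[5,-1,1,0],[-2,1,0,1]] U=[[4,-5,1,4],[0,3,-3,-3],[0,0,4,4],[0,0,0,-2]]

  r1 -= 4·r0 → [0,3,-3,-3]
  r2 -= 5·r0 → [0,-3,7,7]
  r3 -= -2·r0 → [0,3,-3,-5]
  r2 -= -1·r1 → [0,0,4,4]
  r3 -= 1·r1 → [0,0,0,-2]
  r3 -= 0·r2 → [0,0,0,-2]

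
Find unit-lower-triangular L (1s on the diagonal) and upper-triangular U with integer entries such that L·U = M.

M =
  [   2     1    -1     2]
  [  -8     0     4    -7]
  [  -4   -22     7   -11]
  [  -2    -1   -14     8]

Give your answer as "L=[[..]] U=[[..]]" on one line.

  r1 -= -4·r0 → [0,4,0,1]
  r2 -= -2·r0 → [0,-20,5,-7]
  r3 -= -1·r0 → [0,0,-15,10]
  r2 -= -5·r1 → [0,0,5,-2]
  r3 -= 0·r1 → [0,0,-15,10]
  r3 -= -3·r2 → [0,0,0,4]

L=[[1,0,0,0],[-4,1,0,0],[-2,-5,1,0],[-1,0,-3,1]] U=[[2,1,-1,2],[0,4,0,1],[0,0,5,-2],[0,0,0,4]]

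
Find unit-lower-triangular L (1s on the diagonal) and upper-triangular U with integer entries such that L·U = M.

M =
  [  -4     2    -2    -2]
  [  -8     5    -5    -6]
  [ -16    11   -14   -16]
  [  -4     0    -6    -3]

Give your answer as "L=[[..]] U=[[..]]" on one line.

L=[[1,0,0,0],[2,1,0,0],[4,3,1,0],[1,-2,2,1]] U=[[-4,2,-2,-2],[0,1,-1,-2],[0,0,-3,-2],[0,0,0,-1]]

  row1 -= 2·row0 → [0,1,-1,-2]
  row2 -= 4·row0 → [0,3,-6,-8]
  row3 -= 1·row0 → [0,-2,-4,-1]
  row2 -= 3·row1 → [0,0,-3,-2]
  row3 -= -2·row1 → [0,0,-6,-5]
  row3 -= 2·row2 → [0,0,0,-1]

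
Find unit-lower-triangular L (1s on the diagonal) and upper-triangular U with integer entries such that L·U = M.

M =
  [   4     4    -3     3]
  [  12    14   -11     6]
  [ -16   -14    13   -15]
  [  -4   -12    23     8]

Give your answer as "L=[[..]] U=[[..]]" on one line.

L=[[1,0,0,0],[3,1,0,0],[-4,1,1,0],[-1,-4,4,1]] U=[[4,4,-3,3],[0,2,-2,-3],[0,0,3,0],[0,0,0,-1]]

  R1 -= 3·R0 → [0,2,-2,-3]
  R2 -= -4·R0 → [0,2,1,-3]
  R3 -= -1·R0 → [0,-8,20,11]
  R2 -= 1·R1 → [0,0,3,0]
  R3 -= -4·R1 → [0,0,12,-1]
  R3 -= 4·R2 → [0,0,0,-1]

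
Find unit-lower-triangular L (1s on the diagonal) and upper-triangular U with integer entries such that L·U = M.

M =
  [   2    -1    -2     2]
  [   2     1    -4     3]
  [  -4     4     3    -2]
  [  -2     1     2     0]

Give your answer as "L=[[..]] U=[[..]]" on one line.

  R1 -= 1·R0 → [0,2,-2,1]
  R2 -= -2·R0 → [0,2,-1,2]
  R3 -= -1·R0 → [0,0,0,2]
  R2 -= 1·R1 → [0,0,1,1]
  R3 -= 0·R1 → [0,0,0,2]
  R3 -= 0·R2 → [0,0,0,2]

L=[[1,0,0,0],[1,1,0,0],[-2,1,1,0],[-1,0,0,1]] U=[[2,-1,-2,2],[0,2,-2,1],[0,0,1,1],[0,0,0,2]]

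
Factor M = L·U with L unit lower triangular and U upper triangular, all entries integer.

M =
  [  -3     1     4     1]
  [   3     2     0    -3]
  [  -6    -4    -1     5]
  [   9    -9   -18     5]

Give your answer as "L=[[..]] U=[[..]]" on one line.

L=[[1,0,0,0],[-1,1,0,0],[2,-2,1,0],[-3,-2,-2,1]] U=[[-3,1,4,1],[0,3,4,-2],[0,0,-1,-1],[0,0,0,2]]

  row1 -= -1·row0 → [0,3,4,-2]
  row2 -= 2·row0 → [0,-6,-9,3]
  row3 -= -3·row0 → [0,-6,-6,8]
  row2 -= -2·row1 → [0,0,-1,-1]
  row3 -= -2·row1 → [0,0,2,4]
  row3 -= -2·row2 → [0,0,0,2]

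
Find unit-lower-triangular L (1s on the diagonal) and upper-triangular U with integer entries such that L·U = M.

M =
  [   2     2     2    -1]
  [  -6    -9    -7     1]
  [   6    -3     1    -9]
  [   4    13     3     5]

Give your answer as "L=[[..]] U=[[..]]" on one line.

  R1 -= -3·R0 → [0,-3,-1,-2]
  R2 -= 3·R0 → [0,-9,-5,-6]
  R3 -= 2·R0 → [0,9,-1,7]
  R2 -= 3·R1 → [0,0,-2,0]
  R3 -= -3·R1 → [0,0,-4,1]
  R3 -= 2·R2 → [0,0,0,1]

L=[[1,0,0,0],[-3,1,0,0],[3,3,1,0],[2,-3,2,1]] U=[[2,2,2,-1],[0,-3,-1,-2],[0,0,-2,0],[0,0,0,1]]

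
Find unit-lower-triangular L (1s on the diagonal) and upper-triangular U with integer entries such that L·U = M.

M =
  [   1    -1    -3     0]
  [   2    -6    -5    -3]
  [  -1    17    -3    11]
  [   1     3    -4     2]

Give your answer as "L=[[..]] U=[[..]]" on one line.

L=[[1,0,0,0],[2,1,0,0],[-1,-4,1,0],[1,-1,0,1]] U=[[1,-1,-3,0],[0,-4,1,-3],[0,0,-2,-1],[0,0,0,-1]]

  r1 -= 2·r0 → [0,-4,1,-3]
  r2 -= -1·r0 → [0,16,-6,11]
  r3 -= 1·r0 → [0,4,-1,2]
  r2 -= -4·r1 → [0,0,-2,-1]
  r3 -= -1·r1 → [0,0,0,-1]
  r3 -= 0·r2 → [0,0,0,-1]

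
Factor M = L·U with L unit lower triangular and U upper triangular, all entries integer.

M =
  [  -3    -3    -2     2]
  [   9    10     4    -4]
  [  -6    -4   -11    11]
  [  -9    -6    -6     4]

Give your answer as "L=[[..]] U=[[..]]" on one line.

  R1 -= -3·R0 → [0,1,-2,2]
  R2 -= 2·R0 → [0,2,-7,7]
  R3 -= 3·R0 → [0,3,0,-2]
  R2 -= 2·R1 → [0,0,-3,3]
  R3 -= 3·R1 → [0,0,6,-8]
  R3 -= -2·R2 → [0,0,0,-2]

L=[[1,0,0,0],[-3,1,0,0],[2,2,1,0],[3,3,-2,1]] U=[[-3,-3,-2,2],[0,1,-2,2],[0,0,-3,3],[0,0,0,-2]]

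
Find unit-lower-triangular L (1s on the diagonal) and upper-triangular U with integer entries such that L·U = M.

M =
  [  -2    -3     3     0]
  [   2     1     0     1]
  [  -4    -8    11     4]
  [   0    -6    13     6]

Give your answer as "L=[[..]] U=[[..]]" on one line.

  r1 -= -1·r0 → [0,-2,3,1]
  r2 -= 2·r0 → [0,-2,5,4]
  r3 -= 0·r0 → [0,-6,13,6]
  r2 -= 1·r1 → [0,0,2,3]
  r3 -= 3·r1 → [0,0,4,3]
  r3 -= 2·r2 → [0,0,0,-3]

L=[[1,0,0,0],[-1,1,0,0],[2,1,1,0],[0,3,2,1]] U=[[-2,-3,3,0],[0,-2,3,1],[0,0,2,3],[0,0,0,-3]]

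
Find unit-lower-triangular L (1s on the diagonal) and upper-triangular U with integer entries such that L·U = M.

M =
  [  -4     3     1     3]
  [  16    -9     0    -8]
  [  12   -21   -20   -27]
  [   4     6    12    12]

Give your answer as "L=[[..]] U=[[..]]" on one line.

L=[[1,0,0,0],[-4,1,0,0],[-3,-4,1,0],[-1,3,-1,1]] U=[[-4,3,1,3],[0,3,4,4],[0,0,-1,-2],[0,0,0,1]]

  R1 -= -4·R0 → [0,3,4,4]
  R2 -= -3·R0 → [0,-12,-17,-18]
  R3 -= -1·R0 → [0,9,13,15]
  R2 -= -4·R1 → [0,0,-1,-2]
  R3 -= 3·R1 → [0,0,1,3]
  R3 -= -1·R2 → [0,0,0,1]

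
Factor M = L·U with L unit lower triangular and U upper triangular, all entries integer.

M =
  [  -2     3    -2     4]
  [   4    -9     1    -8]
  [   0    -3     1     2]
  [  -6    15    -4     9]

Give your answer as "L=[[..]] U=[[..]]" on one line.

L=[[1,0,0,0],[-2,1,0,0],[0,1,1,0],[3,-2,-1,1]] U=[[-2,3,-2,4],[0,-3,-3,0],[0,0,4,2],[0,0,0,-1]]

  r1 -= -2·r0 → [0,-3,-3,0]
  r2 -= 0·r0 → [0,-3,1,2]
  r3 -= 3·r0 → [0,6,2,-3]
  r2 -= 1·r1 → [0,0,4,2]
  r3 -= -2·r1 → [0,0,-4,-3]
  r3 -= -1·r2 → [0,0,0,-1]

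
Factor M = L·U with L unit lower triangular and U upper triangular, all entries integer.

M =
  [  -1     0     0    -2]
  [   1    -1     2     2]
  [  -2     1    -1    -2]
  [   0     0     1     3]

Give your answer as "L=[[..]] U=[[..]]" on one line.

  r1 -= -1·r0 → [0,-1,2,0]
  r2 -= 2·r0 → [0,1,-1,2]
  r3 -= 0·r0 → [0,0,1,3]
  r2 -= -1·r1 → [0,0,1,2]
  r3 -= 0·r1 → [0,0,1,3]
  r3 -= 1·r2 → [0,0,0,1]

L=[[1,0,0,0],[-1,1,0,0],[2,-1,1,0],[0,0,1,1]] U=[[-1,0,0,-2],[0,-1,2,0],[0,0,1,2],[0,0,0,1]]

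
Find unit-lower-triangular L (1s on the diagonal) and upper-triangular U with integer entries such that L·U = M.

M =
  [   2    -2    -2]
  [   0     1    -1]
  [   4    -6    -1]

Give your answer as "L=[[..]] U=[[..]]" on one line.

L=[[1,0,0],[0,1,0],[2,-2,1]] U=[[2,-2,-2],[0,1,-1],[0,0,1]]

  r1 -= 0·r0 → [0,1,-1]
  r2 -= 2·r0 → [0,-2,3]
  r2 -= -2·r1 → [0,0,1]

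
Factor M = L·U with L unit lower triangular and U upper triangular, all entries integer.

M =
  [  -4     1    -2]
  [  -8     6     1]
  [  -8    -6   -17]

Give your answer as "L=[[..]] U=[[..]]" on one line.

L=[[1,0,0],[2,1,0],[2,-2,1]] U=[[-4,1,-2],[0,4,5],[0,0,-3]]

  r1 -= 2·r0 → [0,4,5]
  r2 -= 2·r0 → [0,-8,-13]
  r2 -= -2·r1 → [0,0,-3]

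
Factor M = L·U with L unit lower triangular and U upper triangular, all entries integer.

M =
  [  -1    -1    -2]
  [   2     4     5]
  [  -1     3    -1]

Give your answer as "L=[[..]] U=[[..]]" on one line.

L=[[1,0,0],[-2,1,0],[1,2,1]] U=[[-1,-1,-2],[0,2,1],[0,0,-1]]

  row1 -= -2·row0 → [0,2,1]
  row2 -= 1·row0 → [0,4,1]
  row2 -= 2·row1 → [0,0,-1]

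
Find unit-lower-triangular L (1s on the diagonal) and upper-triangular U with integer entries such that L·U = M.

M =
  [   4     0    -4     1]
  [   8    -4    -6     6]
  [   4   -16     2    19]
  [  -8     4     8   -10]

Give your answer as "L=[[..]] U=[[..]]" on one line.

  row1 -= 2·row0 → [0,-4,2,4]
  row2 -= 1·row0 → [0,-16,6,18]
  row3 -= -2·row0 → [0,4,0,-8]
  row2 -= 4·row1 → [0,0,-2,2]
  row3 -= -1·row1 → [0,0,2,-4]
  row3 -= -1·row2 → [0,0,0,-2]

L=[[1,0,0,0],[2,1,0,0],[1,4,1,0],[-2,-1,-1,1]] U=[[4,0,-4,1],[0,-4,2,4],[0,0,-2,2],[0,0,0,-2]]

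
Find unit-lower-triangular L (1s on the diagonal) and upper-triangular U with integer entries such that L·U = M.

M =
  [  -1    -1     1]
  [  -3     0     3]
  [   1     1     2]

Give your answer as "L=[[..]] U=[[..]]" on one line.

L=[[1,0,0],[3,1,0],[-1,0,1]] U=[[-1,-1,1],[0,3,0],[0,0,3]]

  r1 -= 3·r0 → [0,3,0]
  r2 -= -1·r0 → [0,0,3]
  r2 -= 0·r1 → [0,0,3]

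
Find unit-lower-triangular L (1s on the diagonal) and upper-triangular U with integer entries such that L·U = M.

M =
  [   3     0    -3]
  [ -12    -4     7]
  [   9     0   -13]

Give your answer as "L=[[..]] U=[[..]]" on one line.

L=[[1,0,0],[-4,1,0],[3,0,1]] U=[[3,0,-3],[0,-4,-5],[0,0,-4]]

  r1 -= -4·r0 → [0,-4,-5]
  r2 -= 3·r0 → [0,0,-4]
  r2 -= 0·r1 → [0,0,-4]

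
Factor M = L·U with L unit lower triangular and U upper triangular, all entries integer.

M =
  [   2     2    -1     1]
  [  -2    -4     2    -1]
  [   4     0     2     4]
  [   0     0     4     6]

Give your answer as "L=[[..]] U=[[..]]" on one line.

  r1 -= -1·r0 → [0,-2,1,0]
  r2 -= 2·r0 → [0,-4,4,2]
  r3 -= 0·r0 → [0,0,4,6]
  r2 -= 2·r1 → [0,0,2,2]
  r3 -= 0·r1 → [0,0,4,6]
  r3 -= 2·r2 → [0,0,0,2]

L=[[1,0,0,0],[-1,1,0,0],[2,2,1,0],[0,0,2,1]] U=[[2,2,-1,1],[0,-2,1,0],[0,0,2,2],[0,0,0,2]]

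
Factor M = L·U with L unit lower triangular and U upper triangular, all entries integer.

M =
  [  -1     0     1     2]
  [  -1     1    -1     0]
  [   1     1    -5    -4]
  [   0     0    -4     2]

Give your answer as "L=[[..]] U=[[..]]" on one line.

  r1 -= 1·r0 → [0,1,-2,-2]
  r2 -= -1·r0 → [0,1,-4,-2]
  r3 -= 0·r0 → [0,0,-4,2]
  r2 -= 1·r1 → [0,0,-2,0]
  r3 -= 0·r1 → [0,0,-4,2]
  r3 -= 2·r2 → [0,0,0,2]

L=[[1,0,0,0],[1,1,0,0],[-1,1,1,0],[0,0,2,1]] U=[[-1,0,1,2],[0,1,-2,-2],[0,0,-2,0],[0,0,0,2]]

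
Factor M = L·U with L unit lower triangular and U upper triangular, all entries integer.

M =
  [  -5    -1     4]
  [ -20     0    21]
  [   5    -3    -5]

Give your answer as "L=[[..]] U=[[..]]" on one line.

  R1 -= 4·R0 → [0,4,5]
  R2 -= -1·R0 → [0,-4,-1]
  R2 -= -1·R1 → [0,0,4]

L=[[1,0,0],[4,1,0],[-1,-1,1]] U=[[-5,-1,4],[0,4,5],[0,0,4]]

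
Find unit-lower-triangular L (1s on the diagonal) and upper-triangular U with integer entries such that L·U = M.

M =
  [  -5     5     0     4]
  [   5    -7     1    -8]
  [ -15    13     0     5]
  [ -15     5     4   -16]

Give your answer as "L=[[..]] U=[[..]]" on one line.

L=[[1,0,0,0],[-1,1,0,0],[3,1,1,0],[3,5,1,1]] U=[[-5,5,0,4],[0,-2,1,-4],[0,0,-1,-3],[0,0,0,-5]]

  row1 -= -1·row0 → [0,-2,1,-4]
  row2 -= 3·row0 → [0,-2,0,-7]
  row3 -= 3·row0 → [0,-10,4,-28]
  row2 -= 1·row1 → [0,0,-1,-3]
  row3 -= 5·row1 → [0,0,-1,-8]
  row3 -= 1·row2 → [0,0,0,-5]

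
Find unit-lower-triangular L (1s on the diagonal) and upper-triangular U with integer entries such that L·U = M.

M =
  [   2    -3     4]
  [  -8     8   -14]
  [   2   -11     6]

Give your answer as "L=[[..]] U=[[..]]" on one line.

  r1 -= -4·r0 → [0,-4,2]
  r2 -= 1·r0 → [0,-8,2]
  r2 -= 2·r1 → [0,0,-2]

L=[[1,0,0],[-4,1,0],[1,2,1]] U=[[2,-3,4],[0,-4,2],[0,0,-2]]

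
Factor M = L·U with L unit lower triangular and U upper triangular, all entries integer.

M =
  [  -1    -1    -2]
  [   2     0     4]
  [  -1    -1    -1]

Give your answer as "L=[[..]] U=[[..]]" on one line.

L=[[1,0,0],[-2,1,0],[1,0,1]] U=[[-1,-1,-2],[0,-2,0],[0,0,1]]

  R1 -= -2·R0 → [0,-2,0]
  R2 -= 1·R0 → [0,0,1]
  R2 -= 0·R1 → [0,0,1]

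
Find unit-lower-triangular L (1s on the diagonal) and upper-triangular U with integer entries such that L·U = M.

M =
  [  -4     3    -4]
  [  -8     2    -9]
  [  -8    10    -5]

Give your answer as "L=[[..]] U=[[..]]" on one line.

L=[[1,0,0],[2,1,0],[2,-1,1]] U=[[-4,3,-4],[0,-4,-1],[0,0,2]]

  R1 -= 2·R0 → [0,-4,-1]
  R2 -= 2·R0 → [0,4,3]
  R2 -= -1·R1 → [0,0,2]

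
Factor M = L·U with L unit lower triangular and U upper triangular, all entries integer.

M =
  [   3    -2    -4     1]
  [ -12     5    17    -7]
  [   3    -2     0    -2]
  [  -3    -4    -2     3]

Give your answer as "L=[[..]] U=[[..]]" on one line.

L=[[1,0,0,0],[-4,1,0,0],[1,0,1,0],[-1,2,-2,1]] U=[[3,-2,-4,1],[0,-3,1,-3],[0,0,4,-3],[0,0,0,4]]

  r1 -= -4·r0 → [0,-3,1,-3]
  r2 -= 1·r0 → [0,0,4,-3]
  r3 -= -1·r0 → [0,-6,-6,4]
  r2 -= 0·r1 → [0,0,4,-3]
  r3 -= 2·r1 → [0,0,-8,10]
  r3 -= -2·r2 → [0,0,0,4]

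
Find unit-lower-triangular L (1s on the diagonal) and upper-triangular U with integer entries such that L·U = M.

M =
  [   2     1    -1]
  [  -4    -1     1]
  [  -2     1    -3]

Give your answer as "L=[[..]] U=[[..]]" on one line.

  row1 -= -2·row0 → [0,1,-1]
  row2 -= -1·row0 → [0,2,-4]
  row2 -= 2·row1 → [0,0,-2]

L=[[1,0,0],[-2,1,0],[-1,2,1]] U=[[2,1,-1],[0,1,-1],[0,0,-2]]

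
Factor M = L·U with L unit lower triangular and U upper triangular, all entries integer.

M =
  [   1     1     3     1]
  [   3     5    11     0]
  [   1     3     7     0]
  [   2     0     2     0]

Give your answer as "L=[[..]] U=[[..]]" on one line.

L=[[1,0,0,0],[3,1,0,0],[1,1,1,0],[2,-1,-1,1]] U=[[1,1,3,1],[0,2,2,-3],[0,0,2,2],[0,0,0,-3]]

  R1 -= 3·R0 → [0,2,2,-3]
  R2 -= 1·R0 → [0,2,4,-1]
  R3 -= 2·R0 → [0,-2,-4,-2]
  R2 -= 1·R1 → [0,0,2,2]
  R3 -= -1·R1 → [0,0,-2,-5]
  R3 -= -1·R2 → [0,0,0,-3]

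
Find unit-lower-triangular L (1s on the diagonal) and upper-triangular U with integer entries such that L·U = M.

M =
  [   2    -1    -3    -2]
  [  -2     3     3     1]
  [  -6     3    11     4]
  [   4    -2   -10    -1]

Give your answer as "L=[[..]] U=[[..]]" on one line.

  row1 -= -1·row0 → [0,2,0,-1]
  row2 -= -3·row0 → [0,0,2,-2]
  row3 -= 2·row0 → [0,0,-4,3]
  row2 -= 0·row1 → [0,0,2,-2]
  row3 -= 0·row1 → [0,0,-4,3]
  row3 -= -2·row2 → [0,0,0,-1]

L=[[1,0,0,0],[-1,1,0,0],[-3,0,1,0],[2,0,-2,1]] U=[[2,-1,-3,-2],[0,2,0,-1],[0,0,2,-2],[0,0,0,-1]]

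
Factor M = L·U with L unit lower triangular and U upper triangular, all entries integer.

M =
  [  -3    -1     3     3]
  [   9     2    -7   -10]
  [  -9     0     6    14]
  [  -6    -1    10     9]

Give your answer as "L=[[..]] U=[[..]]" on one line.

  row1 -= -3·row0 → [0,-1,2,-1]
  row2 -= 3·row0 → [0,3,-3,5]
  row3 -= 2·row0 → [0,1,4,3]
  row2 -= -3·row1 → [0,0,3,2]
  row3 -= -1·row1 → [0,0,6,2]
  row3 -= 2·row2 → [0,0,0,-2]

L=[[1,0,0,0],[-3,1,0,0],[3,-3,1,0],[2,-1,2,1]] U=[[-3,-1,3,3],[0,-1,2,-1],[0,0,3,2],[0,0,0,-2]]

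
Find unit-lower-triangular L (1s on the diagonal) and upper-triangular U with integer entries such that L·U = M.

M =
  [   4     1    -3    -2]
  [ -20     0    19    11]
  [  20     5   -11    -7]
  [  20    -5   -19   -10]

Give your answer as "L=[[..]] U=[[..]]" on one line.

L=[[1,0,0,0],[-5,1,0,0],[5,0,1,0],[5,-2,1,1]] U=[[4,1,-3,-2],[0,5,4,1],[0,0,4,3],[0,0,0,-1]]

  R1 -= -5·R0 → [0,5,4,1]
  R2 -= 5·R0 → [0,0,4,3]
  R3 -= 5·R0 → [0,-10,-4,0]
  R2 -= 0·R1 → [0,0,4,3]
  R3 -= -2·R1 → [0,0,4,2]
  R3 -= 1·R2 → [0,0,0,-1]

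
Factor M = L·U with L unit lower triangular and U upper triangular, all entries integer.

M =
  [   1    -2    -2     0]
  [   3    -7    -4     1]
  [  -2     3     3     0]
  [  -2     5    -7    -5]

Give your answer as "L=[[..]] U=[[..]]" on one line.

L=[[1,0,0,0],[3,1,0,0],[-2,1,1,0],[-2,-1,3,1]] U=[[1,-2,-2,0],[0,-1,2,1],[0,0,-3,-1],[0,0,0,-1]]

  row1 -= 3·row0 → [0,-1,2,1]
  row2 -= -2·row0 → [0,-1,-1,0]
  row3 -= -2·row0 → [0,1,-11,-5]
  row2 -= 1·row1 → [0,0,-3,-1]
  row3 -= -1·row1 → [0,0,-9,-4]
  row3 -= 3·row2 → [0,0,0,-1]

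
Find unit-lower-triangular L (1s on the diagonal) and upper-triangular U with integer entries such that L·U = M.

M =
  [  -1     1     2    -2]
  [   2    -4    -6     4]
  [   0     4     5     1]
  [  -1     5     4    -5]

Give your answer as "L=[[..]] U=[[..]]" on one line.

L=[[1,0,0,0],[-2,1,0,0],[0,-2,1,0],[1,-2,-2,1]] U=[[-1,1,2,-2],[0,-2,-2,0],[0,0,1,1],[0,0,0,-1]]

  R1 -= -2·R0 → [0,-2,-2,0]
  R2 -= 0·R0 → [0,4,5,1]
  R3 -= 1·R0 → [0,4,2,-3]
  R2 -= -2·R1 → [0,0,1,1]
  R3 -= -2·R1 → [0,0,-2,-3]
  R3 -= -2·R2 → [0,0,0,-1]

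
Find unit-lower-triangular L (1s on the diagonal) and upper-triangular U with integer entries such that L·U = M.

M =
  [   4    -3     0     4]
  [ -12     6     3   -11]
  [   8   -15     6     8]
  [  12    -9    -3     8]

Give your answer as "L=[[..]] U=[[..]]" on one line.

  row1 -= -3·row0 → [0,-3,3,1]
  row2 -= 2·row0 → [0,-9,6,0]
  row3 -= 3·row0 → [0,0,-3,-4]
  row2 -= 3·row1 → [0,0,-3,-3]
  row3 -= 0·row1 → [0,0,-3,-4]
  row3 -= 1·row2 → [0,0,0,-1]

L=[[1,0,0,0],[-3,1,0,0],[2,3,1,0],[3,0,1,1]] U=[[4,-3,0,4],[0,-3,3,1],[0,0,-3,-3],[0,0,0,-1]]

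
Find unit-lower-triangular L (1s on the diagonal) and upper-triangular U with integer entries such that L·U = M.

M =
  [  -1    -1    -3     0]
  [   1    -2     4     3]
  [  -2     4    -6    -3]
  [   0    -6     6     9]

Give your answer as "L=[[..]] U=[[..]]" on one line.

  r1 -= -1·r0 → [0,-3,1,3]
  r2 -= 2·r0 → [0,6,0,-3]
  r3 -= 0·r0 → [0,-6,6,9]
  r2 -= -2·r1 → [0,0,2,3]
  r3 -= 2·r1 → [0,0,4,3]
  r3 -= 2·r2 → [0,0,0,-3]

L=[[1,0,0,0],[-1,1,0,0],[2,-2,1,0],[0,2,2,1]] U=[[-1,-1,-3,0],[0,-3,1,3],[0,0,2,3],[0,0,0,-3]]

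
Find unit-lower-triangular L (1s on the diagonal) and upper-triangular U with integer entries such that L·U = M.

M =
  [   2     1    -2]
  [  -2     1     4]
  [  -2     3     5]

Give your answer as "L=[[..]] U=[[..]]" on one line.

L=[[1,0,0],[-1,1,0],[-1,2,1]] U=[[2,1,-2],[0,2,2],[0,0,-1]]

  r1 -= -1·r0 → [0,2,2]
  r2 -= -1·r0 → [0,4,3]
  r2 -= 2·r1 → [0,0,-1]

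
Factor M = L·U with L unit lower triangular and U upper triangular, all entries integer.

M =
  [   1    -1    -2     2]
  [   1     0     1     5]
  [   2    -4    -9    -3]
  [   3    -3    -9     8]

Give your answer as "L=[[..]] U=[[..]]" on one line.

L=[[1,0,0,0],[1,1,0,0],[2,-2,1,0],[3,0,-3,1]] U=[[1,-1,-2,2],[0,1,3,3],[0,0,1,-1],[0,0,0,-1]]

  row1 -= 1·row0 → [0,1,3,3]
  row2 -= 2·row0 → [0,-2,-5,-7]
  row3 -= 3·row0 → [0,0,-3,2]
  row2 -= -2·row1 → [0,0,1,-1]
  row3 -= 0·row1 → [0,0,-3,2]
  row3 -= -3·row2 → [0,0,0,-1]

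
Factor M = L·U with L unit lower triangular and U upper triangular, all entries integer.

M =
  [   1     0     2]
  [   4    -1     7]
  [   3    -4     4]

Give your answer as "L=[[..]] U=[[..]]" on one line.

L=[[1,0,0],[4,1,0],[3,4,1]] U=[[1,0,2],[0,-1,-1],[0,0,2]]

  R1 -= 4·R0 → [0,-1,-1]
  R2 -= 3·R0 → [0,-4,-2]
  R2 -= 4·R1 → [0,0,2]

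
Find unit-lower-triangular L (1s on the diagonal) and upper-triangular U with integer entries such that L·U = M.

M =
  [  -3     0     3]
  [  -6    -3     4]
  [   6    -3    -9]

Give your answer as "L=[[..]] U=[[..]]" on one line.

  r1 -= 2·r0 → [0,-3,-2]
  r2 -= -2·r0 → [0,-3,-3]
  r2 -= 1·r1 → [0,0,-1]

L=[[1,0,0],[2,1,0],[-2,1,1]] U=[[-3,0,3],[0,-3,-2],[0,0,-1]]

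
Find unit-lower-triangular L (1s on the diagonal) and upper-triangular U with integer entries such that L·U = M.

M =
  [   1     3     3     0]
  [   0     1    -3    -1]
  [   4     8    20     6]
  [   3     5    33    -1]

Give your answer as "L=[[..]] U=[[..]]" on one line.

L=[[1,0,0,0],[0,1,0,0],[4,-4,1,0],[3,-4,-3,1]] U=[[1,3,3,0],[0,1,-3,-1],[0,0,-4,2],[0,0,0,1]]

  R1 -= 0·R0 → [0,1,-3,-1]
  R2 -= 4·R0 → [0,-4,8,6]
  R3 -= 3·R0 → [0,-4,24,-1]
  R2 -= -4·R1 → [0,0,-4,2]
  R3 -= -4·R1 → [0,0,12,-5]
  R3 -= -3·R2 → [0,0,0,1]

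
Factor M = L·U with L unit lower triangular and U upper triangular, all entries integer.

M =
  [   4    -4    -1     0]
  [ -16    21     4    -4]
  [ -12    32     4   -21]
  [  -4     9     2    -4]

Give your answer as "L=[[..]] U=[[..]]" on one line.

  r1 -= -4·r0 → [0,5,0,-4]
  r2 -= -3·r0 → [0,20,1,-21]
  r3 -= -1·r0 → [0,5,1,-4]
  r2 -= 4·r1 → [0,0,1,-5]
  r3 -= 1·r1 → [0,0,1,0]
  r3 -= 1·r2 → [0,0,0,5]

L=[[1,0,0,0],[-4,1,0,0],[-3,4,1,0],[-1,1,1,1]] U=[[4,-4,-1,0],[0,5,0,-4],[0,0,1,-5],[0,0,0,5]]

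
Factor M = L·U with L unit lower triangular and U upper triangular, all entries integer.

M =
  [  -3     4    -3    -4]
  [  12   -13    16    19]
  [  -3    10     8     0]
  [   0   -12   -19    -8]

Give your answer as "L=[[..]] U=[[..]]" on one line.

L=[[1,0,0,0],[-4,1,0,0],[1,2,1,0],[0,-4,-1,1]] U=[[-3,4,-3,-4],[0,3,4,3],[0,0,3,-2],[0,0,0,2]]

  R1 -= -4·R0 → [0,3,4,3]
  R2 -= 1·R0 → [0,6,11,4]
  R3 -= 0·R0 → [0,-12,-19,-8]
  R2 -= 2·R1 → [0,0,3,-2]
  R3 -= -4·R1 → [0,0,-3,4]
  R3 -= -1·R2 → [0,0,0,2]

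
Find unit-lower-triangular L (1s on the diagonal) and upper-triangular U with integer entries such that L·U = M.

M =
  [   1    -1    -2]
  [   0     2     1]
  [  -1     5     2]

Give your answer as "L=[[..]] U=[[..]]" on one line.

  R1 -= 0·R0 → [0,2,1]
  R2 -= -1·R0 → [0,4,0]
  R2 -= 2·R1 → [0,0,-2]

L=[[1,0,0],[0,1,0],[-1,2,1]] U=[[1,-1,-2],[0,2,1],[0,0,-2]]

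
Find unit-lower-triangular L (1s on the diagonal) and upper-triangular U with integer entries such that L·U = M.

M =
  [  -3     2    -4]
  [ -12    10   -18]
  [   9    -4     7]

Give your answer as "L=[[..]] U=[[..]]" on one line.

L=[[1,0,0],[4,1,0],[-3,1,1]] U=[[-3,2,-4],[0,2,-2],[0,0,-3]]

  row1 -= 4·row0 → [0,2,-2]
  row2 -= -3·row0 → [0,2,-5]
  row2 -= 1·row1 → [0,0,-3]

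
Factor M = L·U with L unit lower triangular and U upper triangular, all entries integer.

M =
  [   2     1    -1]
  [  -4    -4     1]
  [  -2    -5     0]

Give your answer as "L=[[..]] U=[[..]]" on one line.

  R1 -= -2·R0 → [0,-2,-1]
  R2 -= -1·R0 → [0,-4,-1]
  R2 -= 2·R1 → [0,0,1]

L=[[1,0,0],[-2,1,0],[-1,2,1]] U=[[2,1,-1],[0,-2,-1],[0,0,1]]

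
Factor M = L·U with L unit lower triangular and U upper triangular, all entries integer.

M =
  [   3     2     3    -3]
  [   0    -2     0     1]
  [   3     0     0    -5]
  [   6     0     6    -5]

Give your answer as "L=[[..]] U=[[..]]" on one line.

L=[[1,0,0,0],[0,1,0,0],[1,1,1,0],[2,2,0,1]] U=[[3,2,3,-3],[0,-2,0,1],[0,0,-3,-3],[0,0,0,-1]]

  R1 -= 0·R0 → [0,-2,0,1]
  R2 -= 1·R0 → [0,-2,-3,-2]
  R3 -= 2·R0 → [0,-4,0,1]
  R2 -= 1·R1 → [0,0,-3,-3]
  R3 -= 2·R1 → [0,0,0,-1]
  R3 -= 0·R2 → [0,0,0,-1]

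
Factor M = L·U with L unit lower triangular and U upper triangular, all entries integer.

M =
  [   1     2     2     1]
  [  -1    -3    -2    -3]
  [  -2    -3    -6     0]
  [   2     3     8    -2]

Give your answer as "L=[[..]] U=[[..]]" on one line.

L=[[1,0,0,0],[-1,1,0,0],[-2,-1,1,0],[2,1,-2,1]] U=[[1,2,2,1],[0,-1,0,-2],[0,0,-2,0],[0,0,0,-2]]

  row1 -= -1·row0 → [0,-1,0,-2]
  row2 -= -2·row0 → [0,1,-2,2]
  row3 -= 2·row0 → [0,-1,4,-4]
  row2 -= -1·row1 → [0,0,-2,0]
  row3 -= 1·row1 → [0,0,4,-2]
  row3 -= -2·row2 → [0,0,0,-2]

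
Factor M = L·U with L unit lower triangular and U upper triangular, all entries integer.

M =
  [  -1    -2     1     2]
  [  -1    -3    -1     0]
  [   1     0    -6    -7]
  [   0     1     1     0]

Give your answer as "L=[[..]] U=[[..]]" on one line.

L=[[1,0,0,0],[1,1,0,0],[-1,2,1,0],[0,-1,1,1]] U=[[-1,-2,1,2],[0,-1,-2,-2],[0,0,-1,-1],[0,0,0,-1]]

  R1 -= 1·R0 → [0,-1,-2,-2]
  R2 -= -1·R0 → [0,-2,-5,-5]
  R3 -= 0·R0 → [0,1,1,0]
  R2 -= 2·R1 → [0,0,-1,-1]
  R3 -= -1·R1 → [0,0,-1,-2]
  R3 -= 1·R2 → [0,0,0,-1]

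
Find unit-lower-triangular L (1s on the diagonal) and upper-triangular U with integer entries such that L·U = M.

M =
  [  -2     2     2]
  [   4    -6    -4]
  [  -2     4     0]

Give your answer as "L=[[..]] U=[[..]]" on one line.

  row1 -= -2·row0 → [0,-2,0]
  row2 -= 1·row0 → [0,2,-2]
  row2 -= -1·row1 → [0,0,-2]

L=[[1,0,0],[-2,1,0],[1,-1,1]] U=[[-2,2,2],[0,-2,0],[0,0,-2]]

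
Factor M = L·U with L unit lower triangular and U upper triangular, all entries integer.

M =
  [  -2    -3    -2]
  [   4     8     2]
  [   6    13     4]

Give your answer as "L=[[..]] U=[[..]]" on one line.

L=[[1,0,0],[-2,1,0],[-3,2,1]] U=[[-2,-3,-2],[0,2,-2],[0,0,2]]

  R1 -= -2·R0 → [0,2,-2]
  R2 -= -3·R0 → [0,4,-2]
  R2 -= 2·R1 → [0,0,2]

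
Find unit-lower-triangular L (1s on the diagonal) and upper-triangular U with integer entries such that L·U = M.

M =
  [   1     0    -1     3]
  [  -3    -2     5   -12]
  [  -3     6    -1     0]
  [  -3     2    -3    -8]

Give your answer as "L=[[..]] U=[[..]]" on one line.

L=[[1,0,0,0],[-3,1,0,0],[-3,-3,1,0],[-3,-1,-2,1]] U=[[1,0,-1,3],[0,-2,2,-3],[0,0,2,0],[0,0,0,-2]]

  row1 -= -3·row0 → [0,-2,2,-3]
  row2 -= -3·row0 → [0,6,-4,9]
  row3 -= -3·row0 → [0,2,-6,1]
  row2 -= -3·row1 → [0,0,2,0]
  row3 -= -1·row1 → [0,0,-4,-2]
  row3 -= -2·row2 → [0,0,0,-2]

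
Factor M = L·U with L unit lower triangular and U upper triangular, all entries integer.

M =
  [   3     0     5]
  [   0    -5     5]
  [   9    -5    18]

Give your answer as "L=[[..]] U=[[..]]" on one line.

L=[[1,0,0],[0,1,0],[3,1,1]] U=[[3,0,5],[0,-5,5],[0,0,-2]]

  r1 -= 0·r0 → [0,-5,5]
  r2 -= 3·r0 → [0,-5,3]
  r2 -= 1·r1 → [0,0,-2]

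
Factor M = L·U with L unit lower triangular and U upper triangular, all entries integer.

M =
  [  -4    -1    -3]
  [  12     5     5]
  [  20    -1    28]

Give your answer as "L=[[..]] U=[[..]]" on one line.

L=[[1,0,0],[-3,1,0],[-5,-3,1]] U=[[-4,-1,-3],[0,2,-4],[0,0,1]]

  R1 -= -3·R0 → [0,2,-4]
  R2 -= -5·R0 → [0,-6,13]
  R2 -= -3·R1 → [0,0,1]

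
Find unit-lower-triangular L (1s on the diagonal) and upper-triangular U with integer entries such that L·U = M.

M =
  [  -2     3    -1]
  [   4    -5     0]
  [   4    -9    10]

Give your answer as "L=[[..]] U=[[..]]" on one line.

L=[[1,0,0],[-2,1,0],[-2,-3,1]] U=[[-2,3,-1],[0,1,-2],[0,0,2]]

  R1 -= -2·R0 → [0,1,-2]
  R2 -= -2·R0 → [0,-3,8]
  R2 -= -3·R1 → [0,0,2]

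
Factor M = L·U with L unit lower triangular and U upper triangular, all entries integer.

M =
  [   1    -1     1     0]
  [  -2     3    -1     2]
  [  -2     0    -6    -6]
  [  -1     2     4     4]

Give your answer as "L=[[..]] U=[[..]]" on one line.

L=[[1,0,0,0],[-2,1,0,0],[-2,-2,1,0],[-1,1,-2,1]] U=[[1,-1,1,0],[0,1,1,2],[0,0,-2,-2],[0,0,0,-2]]

  row1 -= -2·row0 → [0,1,1,2]
  row2 -= -2·row0 → [0,-2,-4,-6]
  row3 -= -1·row0 → [0,1,5,4]
  row2 -= -2·row1 → [0,0,-2,-2]
  row3 -= 1·row1 → [0,0,4,2]
  row3 -= -2·row2 → [0,0,0,-2]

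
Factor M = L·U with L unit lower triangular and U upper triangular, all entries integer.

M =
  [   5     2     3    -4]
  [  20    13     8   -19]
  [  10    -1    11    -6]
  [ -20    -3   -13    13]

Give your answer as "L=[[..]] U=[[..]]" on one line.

L=[[1,0,0,0],[4,1,0,0],[2,-1,1,0],[-4,1,3,1]] U=[[5,2,3,-4],[0,5,-4,-3],[0,0,1,-1],[0,0,0,3]]

  row1 -= 4·row0 → [0,5,-4,-3]
  row2 -= 2·row0 → [0,-5,5,2]
  row3 -= -4·row0 → [0,5,-1,-3]
  row2 -= -1·row1 → [0,0,1,-1]
  row3 -= 1·row1 → [0,0,3,0]
  row3 -= 3·row2 → [0,0,0,3]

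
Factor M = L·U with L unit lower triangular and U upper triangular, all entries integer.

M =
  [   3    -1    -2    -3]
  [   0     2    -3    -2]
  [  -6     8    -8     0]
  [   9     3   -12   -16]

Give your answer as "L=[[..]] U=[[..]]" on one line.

  R1 -= 0·R0 → [0,2,-3,-2]
  R2 -= -2·R0 → [0,6,-12,-6]
  R3 -= 3·R0 → [0,6,-6,-7]
  R2 -= 3·R1 → [0,0,-3,0]
  R3 -= 3·R1 → [0,0,3,-1]
  R3 -= -1·R2 → [0,0,0,-1]

L=[[1,0,0,0],[0,1,0,0],[-2,3,1,0],[3,3,-1,1]] U=[[3,-1,-2,-3],[0,2,-3,-2],[0,0,-3,0],[0,0,0,-1]]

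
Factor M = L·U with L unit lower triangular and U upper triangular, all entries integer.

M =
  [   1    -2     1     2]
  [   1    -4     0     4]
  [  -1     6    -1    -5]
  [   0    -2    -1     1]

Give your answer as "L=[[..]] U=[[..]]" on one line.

  r1 -= 1·r0 → [0,-2,-1,2]
  r2 -= -1·r0 → [0,4,0,-3]
  r3 -= 0·r0 → [0,-2,-1,1]
  r2 -= -2·r1 → [0,0,-2,1]
  r3 -= 1·r1 → [0,0,0,-1]
  r3 -= 0·r2 → [0,0,0,-1]

L=[[1,0,0,0],[1,1,0,0],[-1,-2,1,0],[0,1,0,1]] U=[[1,-2,1,2],[0,-2,-1,2],[0,0,-2,1],[0,0,0,-1]]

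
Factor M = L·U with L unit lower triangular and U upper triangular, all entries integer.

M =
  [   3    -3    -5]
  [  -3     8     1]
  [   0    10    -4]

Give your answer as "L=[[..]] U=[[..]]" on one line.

  row1 -= -1·row0 → [0,5,-4]
  row2 -= 0·row0 → [0,10,-4]
  row2 -= 2·row1 → [0,0,4]

L=[[1,0,0],[-1,1,0],[0,2,1]] U=[[3,-3,-5],[0,5,-4],[0,0,4]]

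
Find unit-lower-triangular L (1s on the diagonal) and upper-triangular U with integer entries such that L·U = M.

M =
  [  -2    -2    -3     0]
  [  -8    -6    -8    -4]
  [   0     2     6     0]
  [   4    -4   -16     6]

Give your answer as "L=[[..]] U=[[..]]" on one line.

  row1 -= 4·row0 → [0,2,4,-4]
  row2 -= 0·row0 → [0,2,6,0]
  row3 -= -2·row0 → [0,-8,-22,6]
  row2 -= 1·row1 → [0,0,2,4]
  row3 -= -4·row1 → [0,0,-6,-10]
  row3 -= -3·row2 → [0,0,0,2]

L=[[1,0,0,0],[4,1,0,0],[0,1,1,0],[-2,-4,-3,1]] U=[[-2,-2,-3,0],[0,2,4,-4],[0,0,2,4],[0,0,0,2]]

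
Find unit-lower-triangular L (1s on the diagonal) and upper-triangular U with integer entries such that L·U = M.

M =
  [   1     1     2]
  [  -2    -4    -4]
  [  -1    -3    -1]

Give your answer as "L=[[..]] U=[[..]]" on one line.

  r1 -= -2·r0 → [0,-2,0]
  r2 -= -1·r0 → [0,-2,1]
  r2 -= 1·r1 → [0,0,1]

L=[[1,0,0],[-2,1,0],[-1,1,1]] U=[[1,1,2],[0,-2,0],[0,0,1]]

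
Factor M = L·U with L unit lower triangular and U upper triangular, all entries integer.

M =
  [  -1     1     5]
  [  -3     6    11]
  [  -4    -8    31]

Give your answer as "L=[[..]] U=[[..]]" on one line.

  row1 -= 3·row0 → [0,3,-4]
  row2 -= 4·row0 → [0,-12,11]
  row2 -= -4·row1 → [0,0,-5]

L=[[1,0,0],[3,1,0],[4,-4,1]] U=[[-1,1,5],[0,3,-4],[0,0,-5]]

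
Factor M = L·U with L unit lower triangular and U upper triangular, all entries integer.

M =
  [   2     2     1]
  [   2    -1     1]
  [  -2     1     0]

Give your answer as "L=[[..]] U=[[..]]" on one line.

L=[[1,0,0],[1,1,0],[-1,-1,1]] U=[[2,2,1],[0,-3,0],[0,0,1]]

  row1 -= 1·row0 → [0,-3,0]
  row2 -= -1·row0 → [0,3,1]
  row2 -= -1·row1 → [0,0,1]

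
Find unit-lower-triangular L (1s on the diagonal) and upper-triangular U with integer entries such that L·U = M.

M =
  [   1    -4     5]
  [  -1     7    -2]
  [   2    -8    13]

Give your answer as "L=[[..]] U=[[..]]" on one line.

  R1 -= -1·R0 → [0,3,3]
  R2 -= 2·R0 → [0,0,3]
  R2 -= 0·R1 → [0,0,3]

L=[[1,0,0],[-1,1,0],[2,0,1]] U=[[1,-4,5],[0,3,3],[0,0,3]]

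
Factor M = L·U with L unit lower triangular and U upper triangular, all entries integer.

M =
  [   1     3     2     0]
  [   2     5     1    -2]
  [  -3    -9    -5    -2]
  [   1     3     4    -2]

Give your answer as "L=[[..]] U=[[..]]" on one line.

L=[[1,0,0,0],[2,1,0,0],[-3,0,1,0],[1,0,2,1]] U=[[1,3,2,0],[0,-1,-3,-2],[0,0,1,-2],[0,0,0,2]]

  row1 -= 2·row0 → [0,-1,-3,-2]
  row2 -= -3·row0 → [0,0,1,-2]
  row3 -= 1·row0 → [0,0,2,-2]
  row2 -= 0·row1 → [0,0,1,-2]
  row3 -= 0·row1 → [0,0,2,-2]
  row3 -= 2·row2 → [0,0,0,2]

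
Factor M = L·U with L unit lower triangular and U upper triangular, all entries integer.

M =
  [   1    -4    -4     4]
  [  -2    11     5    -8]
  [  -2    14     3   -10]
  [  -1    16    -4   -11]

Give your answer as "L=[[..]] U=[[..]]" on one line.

L=[[1,0,0,0],[-2,1,0,0],[-2,2,1,0],[-1,4,4,1]] U=[[1,-4,-4,4],[0,3,-3,0],[0,0,1,-2],[0,0,0,1]]

  R1 -= -2·R0 → [0,3,-3,0]
  R2 -= -2·R0 → [0,6,-5,-2]
  R3 -= -1·R0 → [0,12,-8,-7]
  R2 -= 2·R1 → [0,0,1,-2]
  R3 -= 4·R1 → [0,0,4,-7]
  R3 -= 4·R2 → [0,0,0,1]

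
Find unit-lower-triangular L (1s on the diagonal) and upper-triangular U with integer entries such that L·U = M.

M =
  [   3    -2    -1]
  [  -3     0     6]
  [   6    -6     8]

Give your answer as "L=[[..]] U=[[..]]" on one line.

  r1 -= -1·r0 → [0,-2,5]
  r2 -= 2·r0 → [0,-2,10]
  r2 -= 1·r1 → [0,0,5]

L=[[1,0,0],[-1,1,0],[2,1,1]] U=[[3,-2,-1],[0,-2,5],[0,0,5]]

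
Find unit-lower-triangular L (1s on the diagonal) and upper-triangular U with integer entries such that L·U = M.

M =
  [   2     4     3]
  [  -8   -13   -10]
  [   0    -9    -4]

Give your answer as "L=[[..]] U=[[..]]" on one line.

L=[[1,0,0],[-4,1,0],[0,-3,1]] U=[[2,4,3],[0,3,2],[0,0,2]]

  row1 -= -4·row0 → [0,3,2]
  row2 -= 0·row0 → [0,-9,-4]
  row2 -= -3·row1 → [0,0,2]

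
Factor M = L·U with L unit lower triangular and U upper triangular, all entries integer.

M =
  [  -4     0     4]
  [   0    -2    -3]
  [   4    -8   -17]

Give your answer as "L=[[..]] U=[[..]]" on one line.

L=[[1,0,0],[0,1,0],[-1,4,1]] U=[[-4,0,4],[0,-2,-3],[0,0,-1]]

  r1 -= 0·r0 → [0,-2,-3]
  r2 -= -1·r0 → [0,-8,-13]
  r2 -= 4·r1 → [0,0,-1]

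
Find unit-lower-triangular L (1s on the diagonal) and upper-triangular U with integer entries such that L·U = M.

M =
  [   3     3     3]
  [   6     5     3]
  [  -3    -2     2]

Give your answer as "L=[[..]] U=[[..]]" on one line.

L=[[1,0,0],[2,1,0],[-1,-1,1]] U=[[3,3,3],[0,-1,-3],[0,0,2]]

  R1 -= 2·R0 → [0,-1,-3]
  R2 -= -1·R0 → [0,1,5]
  R2 -= -1·R1 → [0,0,2]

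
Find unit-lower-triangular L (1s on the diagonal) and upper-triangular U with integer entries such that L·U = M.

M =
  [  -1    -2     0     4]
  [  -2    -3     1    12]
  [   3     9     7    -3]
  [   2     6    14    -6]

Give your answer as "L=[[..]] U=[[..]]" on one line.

  R1 -= 2·R0 → [0,1,1,4]
  R2 -= -3·R0 → [0,3,7,9]
  R3 -= -2·R0 → [0,2,14,2]
  R2 -= 3·R1 → [0,0,4,-3]
  R3 -= 2·R1 → [0,0,12,-6]
  R3 -= 3·R2 → [0,0,0,3]

L=[[1,0,0,0],[2,1,0,0],[-3,3,1,0],[-2,2,3,1]] U=[[-1,-2,0,4],[0,1,1,4],[0,0,4,-3],[0,0,0,3]]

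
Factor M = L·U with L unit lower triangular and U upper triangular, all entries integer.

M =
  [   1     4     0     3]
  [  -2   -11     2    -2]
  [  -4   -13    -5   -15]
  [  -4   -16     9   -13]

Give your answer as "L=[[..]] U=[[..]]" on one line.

L=[[1,0,0,0],[-2,1,0,0],[-4,-1,1,0],[-4,0,-3,1]] U=[[1,4,0,3],[0,-3,2,4],[0,0,-3,1],[0,0,0,2]]

  row1 -= -2·row0 → [0,-3,2,4]
  row2 -= -4·row0 → [0,3,-5,-3]
  row3 -= -4·row0 → [0,0,9,-1]
  row2 -= -1·row1 → [0,0,-3,1]
  row3 -= 0·row1 → [0,0,9,-1]
  row3 -= -3·row2 → [0,0,0,2]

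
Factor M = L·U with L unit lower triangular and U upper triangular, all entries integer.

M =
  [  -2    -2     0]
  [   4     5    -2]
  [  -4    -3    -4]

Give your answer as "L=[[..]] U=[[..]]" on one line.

  row1 -= -2·row0 → [0,1,-2]
  row2 -= 2·row0 → [0,1,-4]
  row2 -= 1·row1 → [0,0,-2]

L=[[1,0,0],[-2,1,0],[2,1,1]] U=[[-2,-2,0],[0,1,-2],[0,0,-2]]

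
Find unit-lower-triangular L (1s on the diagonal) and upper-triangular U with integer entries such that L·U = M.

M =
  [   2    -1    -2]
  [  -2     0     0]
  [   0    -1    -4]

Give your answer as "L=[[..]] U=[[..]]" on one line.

L=[[1,0,0],[-1,1,0],[0,1,1]] U=[[2,-1,-2],[0,-1,-2],[0,0,-2]]

  R1 -= -1·R0 → [0,-1,-2]
  R2 -= 0·R0 → [0,-1,-4]
  R2 -= 1·R1 → [0,0,-2]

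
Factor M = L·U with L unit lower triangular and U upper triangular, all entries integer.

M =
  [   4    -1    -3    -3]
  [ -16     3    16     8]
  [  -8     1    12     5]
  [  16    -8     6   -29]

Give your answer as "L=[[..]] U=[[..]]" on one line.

  row1 -= -4·row0 → [0,-1,4,-4]
  row2 -= -2·row0 → [0,-1,6,-1]
  row3 -= 4·row0 → [0,-4,18,-17]
  row2 -= 1·row1 → [0,0,2,3]
  row3 -= 4·row1 → [0,0,2,-1]
  row3 -= 1·row2 → [0,0,0,-4]

L=[[1,0,0,0],[-4,1,0,0],[-2,1,1,0],[4,4,1,1]] U=[[4,-1,-3,-3],[0,-1,4,-4],[0,0,2,3],[0,0,0,-4]]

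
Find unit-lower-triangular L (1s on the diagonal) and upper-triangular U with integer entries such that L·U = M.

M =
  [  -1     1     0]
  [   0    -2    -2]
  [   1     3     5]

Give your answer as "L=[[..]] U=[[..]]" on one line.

  R1 -= 0·R0 → [0,-2,-2]
  R2 -= -1·R0 → [0,4,5]
  R2 -= -2·R1 → [0,0,1]

L=[[1,0,0],[0,1,0],[-1,-2,1]] U=[[-1,1,0],[0,-2,-2],[0,0,1]]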